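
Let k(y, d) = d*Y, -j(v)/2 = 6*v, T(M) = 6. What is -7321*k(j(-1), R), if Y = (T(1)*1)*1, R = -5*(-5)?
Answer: -1098150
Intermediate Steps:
R = 25
Y = 6 (Y = (6*1)*1 = 6*1 = 6)
j(v) = -12*v
k(y, d) = 6*d (k(y, d) = d*6 = 6*d)
-7321*k(j(-1), R) = -43926*25 = -7321*150 = -1098150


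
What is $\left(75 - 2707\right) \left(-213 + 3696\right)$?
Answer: $-9167256$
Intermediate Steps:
$\left(75 - 2707\right) \left(-213 + 3696\right) = \left(-2632\right) 3483 = -9167256$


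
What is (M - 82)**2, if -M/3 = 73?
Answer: 90601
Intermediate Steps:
M = -219 (M = -3*73 = -219)
(M - 82)**2 = (-219 - 82)**2 = (-301)**2 = 90601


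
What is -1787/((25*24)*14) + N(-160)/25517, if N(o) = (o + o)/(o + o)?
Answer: -45590479/214342800 ≈ -0.21270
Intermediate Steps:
N(o) = 1 (N(o) = (2*o)/((2*o)) = (2*o)*(1/(2*o)) = 1)
-1787/((25*24)*14) + N(-160)/25517 = -1787/((25*24)*14) + 1/25517 = -1787/(600*14) + 1*(1/25517) = -1787/8400 + 1/25517 = -45590479/214342800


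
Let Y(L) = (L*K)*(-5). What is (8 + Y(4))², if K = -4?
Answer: 7744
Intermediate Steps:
Y(L) = 20*L (Y(L) = (L*(-4))*(-5) = -4*L*(-5) = 20*L)
(8 + Y(4))² = (8 + 20*4)² = (8 + 80)² = 88² = 7744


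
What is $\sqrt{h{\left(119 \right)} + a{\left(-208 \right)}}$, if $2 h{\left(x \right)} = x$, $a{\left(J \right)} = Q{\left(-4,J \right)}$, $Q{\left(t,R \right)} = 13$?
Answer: $\frac{\sqrt{290}}{2} \approx 8.5147$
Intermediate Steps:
$a{\left(J \right)} = 13$
$h{\left(x \right)} = \frac{x}{2}$
$\sqrt{h{\left(119 \right)} + a{\left(-208 \right)}} = \sqrt{\frac{1}{2} \cdot 119 + 13} = \sqrt{\frac{119}{2} + 13} = \sqrt{\frac{145}{2}} = \frac{\sqrt{290}}{2}$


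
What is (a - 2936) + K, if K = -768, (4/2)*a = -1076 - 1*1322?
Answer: -4903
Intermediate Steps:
a = -1199 (a = (-1076 - 1*1322)/2 = (-1076 - 1322)/2 = (1/2)*(-2398) = -1199)
(a - 2936) + K = (-1199 - 2936) - 768 = -4135 - 768 = -4903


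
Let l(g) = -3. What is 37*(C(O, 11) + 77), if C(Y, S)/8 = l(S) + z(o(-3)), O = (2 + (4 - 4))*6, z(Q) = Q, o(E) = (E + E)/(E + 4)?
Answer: 185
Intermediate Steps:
o(E) = 2*E/(4 + E) (o(E) = (2*E)/(4 + E) = 2*E/(4 + E))
O = 12 (O = (2 + 0)*6 = 2*6 = 12)
C(Y, S) = -72 (C(Y, S) = 8*(-3 + 2*(-3)/(4 - 3)) = 8*(-3 + 2*(-3)/1) = 8*(-3 + 2*(-3)*1) = 8*(-3 - 6) = 8*(-9) = -72)
37*(C(O, 11) + 77) = 37*(-72 + 77) = 37*5 = 185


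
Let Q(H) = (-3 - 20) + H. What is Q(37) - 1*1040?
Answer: -1026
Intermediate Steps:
Q(H) = -23 + H
Q(37) - 1*1040 = (-23 + 37) - 1*1040 = 14 - 1040 = -1026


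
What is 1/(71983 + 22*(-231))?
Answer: 1/66901 ≈ 1.4947e-5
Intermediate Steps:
1/(71983 + 22*(-231)) = 1/(71983 - 5082) = 1/66901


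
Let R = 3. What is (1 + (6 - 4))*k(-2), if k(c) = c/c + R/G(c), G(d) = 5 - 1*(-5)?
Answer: 39/10 ≈ 3.9000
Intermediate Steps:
G(d) = 10 (G(d) = 5 + 5 = 10)
k(c) = 13/10 (k(c) = c/c + 3/10 = 1 + 3*(⅒) = 1 + 3/10 = 13/10)
(1 + (6 - 4))*k(-2) = (1 + (6 - 4))*(13/10) = (1 + 2)*(13/10) = 3*(13/10) = 39/10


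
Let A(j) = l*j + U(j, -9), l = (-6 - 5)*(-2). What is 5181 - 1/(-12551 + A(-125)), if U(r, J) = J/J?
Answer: 79269301/15300 ≈ 5181.0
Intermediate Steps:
U(r, J) = 1
l = 22 (l = -11*(-2) = 22)
A(j) = 1 + 22*j (A(j) = 22*j + 1 = 1 + 22*j)
5181 - 1/(-12551 + A(-125)) = 5181 - 1/(-12551 + (1 + 22*(-125))) = 5181 - 1/(-12551 + (1 - 2750)) = 5181 - 1/(-12551 - 2749) = 5181 - 1/(-15300) = 5181 - 1*(-1/15300) = 5181 + 1/15300 = 79269301/15300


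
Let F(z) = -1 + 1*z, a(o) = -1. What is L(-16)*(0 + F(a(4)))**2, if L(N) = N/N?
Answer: 4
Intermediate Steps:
L(N) = 1
F(z) = -1 + z
L(-16)*(0 + F(a(4)))**2 = 1*(0 + (-1 - 1))**2 = 1*(0 - 2)**2 = 1*(-2)**2 = 1*4 = 4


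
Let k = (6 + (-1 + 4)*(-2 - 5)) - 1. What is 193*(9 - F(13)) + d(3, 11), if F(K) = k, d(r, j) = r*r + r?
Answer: 4837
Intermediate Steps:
d(r, j) = r + r² (d(r, j) = r² + r = r + r²)
k = -16 (k = (6 + 3*(-7)) - 1 = (6 - 21) - 1 = -15 - 1 = -16)
F(K) = -16
193*(9 - F(13)) + d(3, 11) = 193*(9 - 1*(-16)) + 3*(1 + 3) = 193*(9 + 16) + 3*4 = 193*25 + 12 = 4825 + 12 = 4837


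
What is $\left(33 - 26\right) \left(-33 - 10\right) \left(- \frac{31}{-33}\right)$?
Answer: $- \frac{9331}{33} \approx -282.76$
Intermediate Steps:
$\left(33 - 26\right) \left(-33 - 10\right) \left(- \frac{31}{-33}\right) = 7 \left(-43\right) \left(\left(-31\right) \left(- \frac{1}{33}\right)\right) = \left(-301\right) \frac{31}{33} = - \frac{9331}{33}$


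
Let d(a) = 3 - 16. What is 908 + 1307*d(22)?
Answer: -16083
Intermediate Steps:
d(a) = -13
908 + 1307*d(22) = 908 + 1307*(-13) = 908 - 16991 = -16083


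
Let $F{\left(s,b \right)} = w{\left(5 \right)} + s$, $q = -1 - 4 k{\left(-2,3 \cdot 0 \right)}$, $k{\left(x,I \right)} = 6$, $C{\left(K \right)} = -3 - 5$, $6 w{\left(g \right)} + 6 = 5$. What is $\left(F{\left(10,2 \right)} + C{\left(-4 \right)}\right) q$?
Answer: $- \frac{275}{6} \approx -45.833$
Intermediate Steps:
$w{\left(g \right)} = - \frac{1}{6}$ ($w{\left(g \right)} = -1 + \frac{1}{6} \cdot 5 = -1 + \frac{5}{6} = - \frac{1}{6}$)
$C{\left(K \right)} = -8$
$q = -25$ ($q = -1 - 24 = -25$)
$F{\left(s,b \right)} = - \frac{1}{6} + s$
$\left(F{\left(10,2 \right)} + C{\left(-4 \right)}\right) q = \left(\left(- \frac{1}{6} + 10\right) - 8\right) \left(-25\right) = \left(\frac{59}{6} - 8\right) \left(-25\right) = \frac{11}{6} \left(-25\right) = - \frac{275}{6}$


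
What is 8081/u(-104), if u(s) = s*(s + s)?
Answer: 8081/21632 ≈ 0.37357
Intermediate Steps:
u(s) = 2*s² (u(s) = s*(2*s) = 2*s²)
8081/u(-104) = 8081/((2*(-104)²)) = 8081/((2*10816)) = 8081/21632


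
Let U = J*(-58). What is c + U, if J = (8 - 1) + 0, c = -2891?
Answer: -3297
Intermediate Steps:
J = 7 (J = 7 + 0 = 7)
U = -406 (U = 7*(-58) = -406)
c + U = -2891 - 406 = -3297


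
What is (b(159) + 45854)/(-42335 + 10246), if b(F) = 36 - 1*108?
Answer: -45782/32089 ≈ -1.4267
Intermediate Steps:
b(F) = -72 (b(F) = 36 - 108 = -72)
(b(159) + 45854)/(-42335 + 10246) = (-72 + 45854)/(-42335 + 10246) = 45782/(-32089) = 45782*(-1/32089) = -45782/32089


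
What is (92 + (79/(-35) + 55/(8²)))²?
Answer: 41188296601/5017600 ≈ 8208.8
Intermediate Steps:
(92 + (79/(-35) + 55/(8²)))² = (92 + (79*(-1/35) + 55/64))² = (92 + (-79/35 + 55*(1/64)))² = (92 + (-79/35 + 55/64))² = (92 - 3131/2240)² = (202949/2240)² = 41188296601/5017600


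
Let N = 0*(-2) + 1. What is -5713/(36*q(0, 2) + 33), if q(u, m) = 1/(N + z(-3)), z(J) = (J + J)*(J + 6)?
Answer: -97121/525 ≈ -184.99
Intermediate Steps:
z(J) = 2*J*(6 + J) (z(J) = (2*J)*(6 + J) = 2*J*(6 + J))
N = 1 (N = 0 + 1 = 1)
q(u, m) = -1/17 (q(u, m) = 1/(1 + 2*(-3)*(6 - 3)) = 1/(1 + 2*(-3)*3) = 1/(1 - 18) = 1/(-17) = -1/17)
-5713/(36*q(0, 2) + 33) = -5713/(36*(-1/17) + 33) = -5713/(-36/17 + 33) = -5713/525/17 = -5713*17/525 = -97121/525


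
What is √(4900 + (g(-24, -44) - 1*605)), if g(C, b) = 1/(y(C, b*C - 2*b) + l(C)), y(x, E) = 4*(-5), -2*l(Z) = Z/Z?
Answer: √7219813/41 ≈ 65.536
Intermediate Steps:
l(Z) = -½ (l(Z) = -Z/(2*Z) = -½*1 = -½)
y(x, E) = -20
g(C, b) = -2/41 (g(C, b) = 1/(-20 - ½) = 1/(-41/2) = -2/41)
√(4900 + (g(-24, -44) - 1*605)) = √(4900 + (-2/41 - 1*605)) = √(4900 + (-2/41 - 605)) = √(4900 - 24807/41) = √(176093/41) = √7219813/41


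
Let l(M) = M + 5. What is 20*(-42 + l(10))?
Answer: -540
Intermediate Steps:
l(M) = 5 + M
20*(-42 + l(10)) = 20*(-42 + (5 + 10)) = 20*(-42 + 15) = 20*(-27) = -540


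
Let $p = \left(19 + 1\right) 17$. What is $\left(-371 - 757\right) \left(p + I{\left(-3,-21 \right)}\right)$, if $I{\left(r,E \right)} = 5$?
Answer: $-389160$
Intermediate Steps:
$p = 340$ ($p = 20 \cdot 17 = 340$)
$\left(-371 - 757\right) \left(p + I{\left(-3,-21 \right)}\right) = \left(-371 - 757\right) \left(340 + 5\right) = \left(-1128\right) 345 = -389160$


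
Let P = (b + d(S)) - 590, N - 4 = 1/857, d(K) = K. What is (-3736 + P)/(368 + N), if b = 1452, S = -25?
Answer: -2484443/318805 ≈ -7.7930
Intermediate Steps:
N = 3429/857 (N = 4 + 1/857 = 3429/857 ≈ 4.0012)
P = 837 (P = (1452 - 25) - 590 = 1427 - 590 = 837)
(-3736 + P)/(368 + N) = (-3736 + 837)/(368 + 3429/857) = -2899/318805/857 = -2899*857/318805 = -2484443/318805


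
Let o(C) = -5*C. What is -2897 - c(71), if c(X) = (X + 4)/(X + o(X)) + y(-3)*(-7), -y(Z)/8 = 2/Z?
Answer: -2436211/852 ≈ -2859.4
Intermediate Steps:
y(Z) = -16/Z
c(X) = -112/3 - (4 + X)/(4*X) (c(X) = (X + 4)/(X - 5*X) - 16/(-3)*(-7) = (4 + X)/((-4*X)) - 16*(-⅓)*(-7) = (4 + X)*(-1/(4*X)) + (16/3)*(-7) = -(4 + X)/(4*X) - 112/3 = -112/3 - (4 + X)/(4*X))
-2897 - c(71) = -2897 - (-451/12 - 1/71) = -2897 - 1*(-32033/852) = -2897 + 32033/852 = -2436211/852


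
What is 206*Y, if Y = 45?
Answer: 9270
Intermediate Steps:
206*Y = 206*45 = 9270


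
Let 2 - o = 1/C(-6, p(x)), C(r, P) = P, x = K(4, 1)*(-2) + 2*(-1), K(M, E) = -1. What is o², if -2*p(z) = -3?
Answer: 16/9 ≈ 1.7778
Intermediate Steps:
x = 0 (x = -1*(-2) + 2*(-1) = 2 - 2 = 0)
p(z) = 3/2 (p(z) = -½*(-3) = 3/2)
o = 4/3 (o = 2 - 1/3/2 = 2 - 1*⅔ = 2 - ⅔ = 4/3 ≈ 1.3333)
o² = (4/3)² = 16/9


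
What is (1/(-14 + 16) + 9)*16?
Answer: 152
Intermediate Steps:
(1/(-14 + 16) + 9)*16 = (1/2 + 9)*16 = (19/2)*16 = 152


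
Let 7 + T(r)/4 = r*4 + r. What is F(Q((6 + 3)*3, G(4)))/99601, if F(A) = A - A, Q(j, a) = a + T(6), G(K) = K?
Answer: 0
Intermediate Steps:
T(r) = -28 + 20*r (T(r) = -28 + 4*(r*4 + r) = -28 + 4*(4*r + r) = -28 + 4*(5*r) = -28 + 20*r)
Q(j, a) = 92 + a (Q(j, a) = a + (-28 + 20*6) = a + (-28 + 120) = a + 92 = 92 + a)
F(A) = 0
F(Q((6 + 3)*3, G(4)))/99601 = 0/99601 = 0*(1/99601) = 0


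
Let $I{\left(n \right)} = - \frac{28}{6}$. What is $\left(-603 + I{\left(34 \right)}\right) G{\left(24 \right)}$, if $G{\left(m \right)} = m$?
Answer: $-14584$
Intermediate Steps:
$I{\left(n \right)} = - \frac{14}{3}$ ($I{\left(n \right)} = \left(-28\right) \frac{1}{6} = - \frac{14}{3}$)
$\left(-603 + I{\left(34 \right)}\right) G{\left(24 \right)} = \left(-603 - \frac{14}{3}\right) 24 = \left(- \frac{1823}{3}\right) 24 = -14584$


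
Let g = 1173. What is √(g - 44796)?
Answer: 3*I*√4847 ≈ 208.86*I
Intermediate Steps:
√(g - 44796) = √(1173 - 44796) = √(-43623) = 3*I*√4847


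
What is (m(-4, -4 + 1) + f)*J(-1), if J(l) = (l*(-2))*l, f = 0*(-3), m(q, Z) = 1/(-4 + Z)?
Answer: 2/7 ≈ 0.28571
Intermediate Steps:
f = 0
J(l) = -2*l² (J(l) = (-2*l)*l = -2*l²)
(m(-4, -4 + 1) + f)*J(-1) = (1/(-4 + (-4 + 1)) + 0)*(-2*(-1)²) = (1/(-4 - 3) + 0)*(-2*1) = (1/(-7) + 0)*(-2) = (-⅐ + 0)*(-2) = -⅐*(-2) = 2/7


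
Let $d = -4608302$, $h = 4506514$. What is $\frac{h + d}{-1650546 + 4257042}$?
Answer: $- \frac{25447}{651624} \approx -0.039052$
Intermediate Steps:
$\frac{h + d}{-1650546 + 4257042} = \frac{4506514 - 4608302}{-1650546 + 4257042} = - \frac{101788}{2606496} = \left(-101788\right) \frac{1}{2606496} = - \frac{25447}{651624}$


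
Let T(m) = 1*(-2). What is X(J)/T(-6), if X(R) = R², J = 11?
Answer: -121/2 ≈ -60.500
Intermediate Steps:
T(m) = -2
X(J)/T(-6) = 11²/(-2) = 121*(-½) = -121/2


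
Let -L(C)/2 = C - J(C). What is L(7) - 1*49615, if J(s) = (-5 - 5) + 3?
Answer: -49643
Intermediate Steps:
J(s) = -7 (J(s) = -10 + 3 = -7)
L(C) = -14 - 2*C (L(C) = -2*(C - 1*(-7)) = -2*(C + 7) = -2*(7 + C) = -14 - 2*C)
L(7) - 1*49615 = (-14 - 2*7) - 1*49615 = (-14 - 14) - 49615 = -28 - 49615 = -49643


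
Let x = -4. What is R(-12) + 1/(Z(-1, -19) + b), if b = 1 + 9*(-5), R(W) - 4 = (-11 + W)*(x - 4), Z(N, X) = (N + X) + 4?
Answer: 11279/60 ≈ 187.98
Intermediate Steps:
Z(N, X) = 4 + N + X
R(W) = 92 - 8*W (R(W) = 4 + (-11 + W)*(-4 - 4) = 4 + (-11 + W)*(-8) = 4 + (88 - 8*W) = 92 - 8*W)
b = -44 (b = 1 - 45 = -44)
R(-12) + 1/(Z(-1, -19) + b) = (92 - 8*(-12)) + 1/((4 - 1 - 19) - 44) = (92 + 96) + 1/(-16 - 44) = 188 + 1/(-60) = 188 - 1/60 = 11279/60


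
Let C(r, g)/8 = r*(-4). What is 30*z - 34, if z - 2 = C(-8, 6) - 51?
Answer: 6176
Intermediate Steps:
C(r, g) = -32*r (C(r, g) = 8*(r*(-4)) = 8*(-4*r) = -32*r)
z = 207 (z = 2 + (-32*(-8) - 51) = 2 + (256 - 51) = 2 + 205 = 207)
30*z - 34 = 30*207 - 34 = 6210 - 34 = 6176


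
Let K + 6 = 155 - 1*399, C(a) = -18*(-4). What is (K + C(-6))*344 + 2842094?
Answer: 2780862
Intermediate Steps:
C(a) = 72
K = -250 (K = -6 + (155 - 1*399) = -6 + (155 - 399) = -6 - 244 = -250)
(K + C(-6))*344 + 2842094 = (-250 + 72)*344 + 2842094 = -178*344 + 2842094 = -61232 + 2842094 = 2780862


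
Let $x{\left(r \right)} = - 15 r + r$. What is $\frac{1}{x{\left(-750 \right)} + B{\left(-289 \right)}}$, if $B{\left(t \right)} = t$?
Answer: $\frac{1}{10211} \approx 9.7934 \cdot 10^{-5}$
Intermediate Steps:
$x{\left(r \right)} = - 14 r$
$\frac{1}{x{\left(-750 \right)} + B{\left(-289 \right)}} = \frac{1}{\left(-14\right) \left(-750\right) - 289} = \frac{1}{10500 - 289} = \frac{1}{10211}$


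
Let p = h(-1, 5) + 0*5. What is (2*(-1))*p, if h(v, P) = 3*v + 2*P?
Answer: -14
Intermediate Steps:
h(v, P) = 2*P + 3*v
p = 7 (p = (2*5 + 3*(-1)) + 0*5 = (10 - 3) + 0 = 7 + 0 = 7)
(2*(-1))*p = (2*(-1))*7 = -2*7 = -14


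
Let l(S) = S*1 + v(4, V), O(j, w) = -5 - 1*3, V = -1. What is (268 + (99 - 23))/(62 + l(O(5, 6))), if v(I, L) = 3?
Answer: 344/57 ≈ 6.0351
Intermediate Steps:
O(j, w) = -8 (O(j, w) = -5 - 3 = -8)
l(S) = 3 + S (l(S) = S*1 + 3 = S + 3 = 3 + S)
(268 + (99 - 23))/(62 + l(O(5, 6))) = (268 + (99 - 23))/(62 + (3 - 8)) = (268 + 76)/(62 - 5) = 344/57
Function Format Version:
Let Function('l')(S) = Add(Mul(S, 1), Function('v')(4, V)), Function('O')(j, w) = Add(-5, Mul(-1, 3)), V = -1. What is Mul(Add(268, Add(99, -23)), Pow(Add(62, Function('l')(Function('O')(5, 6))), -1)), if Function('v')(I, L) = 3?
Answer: Rational(344, 57) ≈ 6.0351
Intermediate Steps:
Function('O')(j, w) = -8 (Function('O')(j, w) = Add(-5, -3) = -8)
Function('l')(S) = Add(3, S) (Function('l')(S) = Add(Mul(S, 1), 3) = Add(S, 3) = Add(3, S))
Mul(Add(268, Add(99, -23)), Pow(Add(62, Function('l')(Function('O')(5, 6))), -1)) = Mul(Add(268, Add(99, -23)), Pow(Add(62, Add(3, -8)), -1)) = Mul(Add(268, 76), Pow(Add(62, -5), -1)) = Mul(344, Pow(57, -1)) = Mul(344, Rational(1, 57)) = Rational(344, 57)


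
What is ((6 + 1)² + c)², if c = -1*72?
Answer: 529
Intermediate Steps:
c = -72
((6 + 1)² + c)² = ((6 + 1)² - 72)² = (7² - 72)² = (49 - 72)² = (-23)² = 529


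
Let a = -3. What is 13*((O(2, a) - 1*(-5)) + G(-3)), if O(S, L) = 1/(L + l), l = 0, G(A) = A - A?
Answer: 182/3 ≈ 60.667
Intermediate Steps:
G(A) = 0
O(S, L) = 1/L (O(S, L) = 1/(L + 0) = 1/L)
13*((O(2, a) - 1*(-5)) + G(-3)) = 13*((1/(-3) - 1*(-5)) + 0) = 13*((-⅓ + 5) + 0) = 13*(14/3 + 0) = 13*(14/3) = 182/3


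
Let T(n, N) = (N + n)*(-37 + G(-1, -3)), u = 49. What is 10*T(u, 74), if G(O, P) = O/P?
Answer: -45100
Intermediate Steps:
T(n, N) = -110*N/3 - 110*n/3 (T(n, N) = (N + n)*(-37 - 1/(-3)) = (N + n)*(-37 - 1*(-1/3)) = (N + n)*(-37 + 1/3) = (N + n)*(-110/3) = -110*N/3 - 110*n/3)
10*T(u, 74) = 10*(-110/3*74 - 110/3*49) = 10*(-8140/3 - 5390/3) = 10*(-4510) = -45100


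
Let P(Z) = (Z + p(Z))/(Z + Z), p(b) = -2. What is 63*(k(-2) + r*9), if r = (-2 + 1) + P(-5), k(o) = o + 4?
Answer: -441/10 ≈ -44.100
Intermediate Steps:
k(o) = 4 + o
P(Z) = (-2 + Z)/(2*Z) (P(Z) = (Z - 2)/(Z + Z) = (-2 + Z)/((2*Z)) = (-2 + Z)*(1/(2*Z)) = (-2 + Z)/(2*Z))
r = -3/10 (r = (-2 + 1) + (½)*(-2 - 5)/(-5) = -1 + (½)*(-⅕)*(-7) = -1 + 7/10 = -3/10 ≈ -0.30000)
63*(k(-2) + r*9) = 63*((4 - 2) - 3/10*9) = 63*(2 - 27/10) = 63*(-7/10) = -441/10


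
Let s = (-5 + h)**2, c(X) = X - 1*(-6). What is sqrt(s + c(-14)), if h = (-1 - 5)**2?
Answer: sqrt(953) ≈ 30.871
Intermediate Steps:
c(X) = 6 + X (c(X) = X + 6 = 6 + X)
h = 36 (h = (-6)**2 = 36)
s = 961 (s = (-5 + 36)**2 = 31**2 = 961)
sqrt(s + c(-14)) = sqrt(961 + (6 - 14)) = sqrt(961 - 8) = sqrt(953)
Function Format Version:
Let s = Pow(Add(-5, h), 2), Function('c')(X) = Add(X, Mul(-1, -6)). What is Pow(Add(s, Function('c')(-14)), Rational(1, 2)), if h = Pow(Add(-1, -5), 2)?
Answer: Pow(953, Rational(1, 2)) ≈ 30.871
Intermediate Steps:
Function('c')(X) = Add(6, X) (Function('c')(X) = Add(X, 6) = Add(6, X))
h = 36 (h = Pow(-6, 2) = 36)
s = 961 (s = Pow(Add(-5, 36), 2) = Pow(31, 2) = 961)
Pow(Add(s, Function('c')(-14)), Rational(1, 2)) = Pow(Add(961, Add(6, -14)), Rational(1, 2)) = Pow(Add(961, -8), Rational(1, 2)) = Pow(953, Rational(1, 2))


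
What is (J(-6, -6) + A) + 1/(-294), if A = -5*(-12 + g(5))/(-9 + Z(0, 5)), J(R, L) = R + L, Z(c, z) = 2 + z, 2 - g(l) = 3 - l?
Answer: -9409/294 ≈ -32.003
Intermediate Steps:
g(l) = -1 + l (g(l) = 2 - (3 - l) = 2 + (-3 + l) = -1 + l)
J(R, L) = L + R
A = -20 (A = -5*(-12 + (-1 + 5))/(-9 + (2 + 5)) = -5*(-12 + 4)/(-9 + 7) = -(-40)/(-2) = -(-40)*(-1)/2 = -5*4 = -20)
(J(-6, -6) + A) + 1/(-294) = ((-6 - 6) - 20) + 1/(-294) = (-12 - 20) - 1/294 = -32 - 1/294 = -9409/294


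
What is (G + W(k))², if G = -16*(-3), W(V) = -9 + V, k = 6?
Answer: 2025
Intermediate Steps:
G = 48
(G + W(k))² = (48 + (-9 + 6))² = (48 - 3)² = 45² = 2025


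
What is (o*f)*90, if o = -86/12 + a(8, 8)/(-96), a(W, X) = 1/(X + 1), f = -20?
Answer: 154825/12 ≈ 12902.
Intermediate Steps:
a(W, X) = 1/(1 + X)
o = -6193/864 (o = -86/12 + 1/((1 + 8)*(-96)) = -86*1/12 - 1/96/9 = -43/6 + (⅑)*(-1/96) = -43/6 - 1/864 = -6193/864 ≈ -7.1678)
(o*f)*90 = -6193/864*(-20)*90 = (30965/216)*90 = 154825/12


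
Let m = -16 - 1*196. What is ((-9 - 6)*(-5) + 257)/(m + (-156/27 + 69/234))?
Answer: -77688/50891 ≈ -1.5266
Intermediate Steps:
m = -212 (m = -16 - 196 = -212)
((-9 - 6)*(-5) + 257)/(m + (-156/27 + 69/234)) = ((-9 - 6)*(-5) + 257)/(-212 + (-156/27 + 69/234)) = (-15*(-5) + 257)/(-212 + (-156*1/27 + 69*(1/234))) = (75 + 257)/(-212 + (-52/9 + 23/78)) = 332/(-212 - 1283/234) = 332/(-50891/234) = 332*(-234/50891) = -77688/50891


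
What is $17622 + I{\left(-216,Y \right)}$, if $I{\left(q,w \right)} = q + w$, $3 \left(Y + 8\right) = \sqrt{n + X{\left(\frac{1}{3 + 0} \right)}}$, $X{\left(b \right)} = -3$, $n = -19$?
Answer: $17398 + \frac{i \sqrt{22}}{3} \approx 17398.0 + 1.5635 i$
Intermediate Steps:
$Y = -8 + \frac{i \sqrt{22}}{3}$ ($Y = -8 + \frac{\sqrt{-19 - 3}}{3} = -8 + \frac{\sqrt{-22}}{3} = -8 + \frac{i \sqrt{22}}{3} \approx -8.0 + 1.5635 i$)
$17622 + I{\left(-216,Y \right)} = 17622 - \left(224 - \frac{i \sqrt{22}}{3}\right) = 17398 + \frac{i \sqrt{22}}{3}$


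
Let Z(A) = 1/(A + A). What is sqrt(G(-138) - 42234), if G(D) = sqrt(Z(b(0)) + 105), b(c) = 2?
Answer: sqrt(-168936 + 2*sqrt(421))/2 ≈ 205.48*I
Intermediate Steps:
Z(A) = 1/(2*A)
G(D) = sqrt(421)/2 (G(D) = sqrt((1/2)/2 + 105) = sqrt((1/2)*(1/2) + 105) = sqrt(1/4 + 105) = sqrt(421/4) = sqrt(421)/2)
sqrt(G(-138) - 42234) = sqrt(sqrt(421)/2 - 42234) = sqrt(-42234 + sqrt(421)/2)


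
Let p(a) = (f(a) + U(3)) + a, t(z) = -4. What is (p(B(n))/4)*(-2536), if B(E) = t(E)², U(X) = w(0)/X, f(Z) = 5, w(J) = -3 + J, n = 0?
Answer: -12680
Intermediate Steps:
U(X) = -3/X (U(X) = (-3 + 0)/X = -3/X)
B(E) = 16 (B(E) = (-4)² = 16)
p(a) = 4 + a (p(a) = (5 - 3/3) + a = (5 - 3*⅓) + a = (5 - 1) + a = 4 + a)
(p(B(n))/4)*(-2536) = ((4 + 16)/4)*(-2536) = (20*(¼))*(-2536) = 5*(-2536) = -12680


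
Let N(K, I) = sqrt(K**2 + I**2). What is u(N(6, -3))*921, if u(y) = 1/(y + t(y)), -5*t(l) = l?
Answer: 307*sqrt(5)/4 ≈ 171.62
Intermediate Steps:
t(l) = -l/5
N(K, I) = sqrt(I**2 + K**2)
u(y) = 5/(4*y) (u(y) = 1/(y - y/5) = 1/(4*y/5) = 5/(4*y))
u(N(6, -3))*921 = (5/(4*(sqrt((-3)**2 + 6**2))))*921 = (5/(4*(sqrt(9 + 36))))*921 = (5/(4*(sqrt(45))))*921 = (5/(4*((3*sqrt(5)))))*921 = (5*(sqrt(5)/15)/4)*921 = (sqrt(5)/12)*921 = 307*sqrt(5)/4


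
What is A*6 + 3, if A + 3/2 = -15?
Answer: -96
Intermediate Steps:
A = -33/2 (A = -3/2 - 15 = -33/2 ≈ -16.500)
A*6 + 3 = -33/2*6 + 3 = -99 + 3 = -96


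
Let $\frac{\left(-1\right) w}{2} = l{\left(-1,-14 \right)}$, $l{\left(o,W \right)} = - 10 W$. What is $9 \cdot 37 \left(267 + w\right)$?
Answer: $-4329$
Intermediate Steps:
$w = -280$ ($w = - 2 \left(\left(-10\right) \left(-14\right)\right) = \left(-2\right) 140 = -280$)
$9 \cdot 37 \left(267 + w\right) = 9 \cdot 37 \left(267 - 280\right) = 333 \left(-13\right) = -4329$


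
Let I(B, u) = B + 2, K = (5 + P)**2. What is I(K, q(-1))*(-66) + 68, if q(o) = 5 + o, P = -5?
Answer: -64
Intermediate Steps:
K = 0 (K = (5 - 5)**2 = 0**2 = 0)
I(B, u) = 2 + B
I(K, q(-1))*(-66) + 68 = (2 + 0)*(-66) + 68 = 2*(-66) + 68 = -132 + 68 = -64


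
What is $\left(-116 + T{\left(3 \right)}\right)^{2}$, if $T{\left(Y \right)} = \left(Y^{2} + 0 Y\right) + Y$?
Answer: $10816$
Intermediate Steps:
$T{\left(Y \right)} = Y + Y^{2}$ ($T{\left(Y \right)} = \left(Y^{2} + 0\right) + Y = Y^{2} + Y = Y + Y^{2}$)
$\left(-116 + T{\left(3 \right)}\right)^{2} = \left(-116 + 3 \left(1 + 3\right)\right)^{2} = \left(-116 + 3 \cdot 4\right)^{2} = \left(-116 + 12\right)^{2} = \left(-104\right)^{2} = 10816$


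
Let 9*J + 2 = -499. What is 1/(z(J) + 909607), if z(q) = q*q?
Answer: 9/8214352 ≈ 1.0956e-6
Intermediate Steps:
J = -167/3 (J = -2/9 + (1/9)*(-499) = -2/9 - 499/9 = -167/3 ≈ -55.667)
z(q) = q**2
1/(z(J) + 909607) = 1/((-167/3)**2 + 909607) = 1/(27889/9 + 909607) = 1/(8214352/9) = 9/8214352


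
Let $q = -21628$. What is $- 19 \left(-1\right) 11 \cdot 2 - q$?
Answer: $22046$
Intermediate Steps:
$- 19 \left(-1\right) 11 \cdot 2 - q = - 19 \left(-1\right) 11 \cdot 2 - -21628 = - 19 \left(\left(-11\right) 2\right) + 21628 = \left(-19\right) \left(-22\right) + 21628 = 418 + 21628 = 22046$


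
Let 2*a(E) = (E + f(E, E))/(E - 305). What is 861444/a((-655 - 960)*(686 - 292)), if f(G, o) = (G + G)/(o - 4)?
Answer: 2907998313301557/1687048703 ≈ 1.7237e+6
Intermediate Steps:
f(G, o) = 2*G/(-4 + o) (f(G, o) = (2*G)/(-4 + o) = 2*G/(-4 + o))
a(E) = (E + 2*E/(-4 + E))/(2*(-305 + E)) (a(E) = ((E + 2*E/(-4 + E))/(E - 305))/2 = ((E + 2*E/(-4 + E))/(-305 + E))/2 = (E + 2*E/(-4 + E))/(2*(-305 + E)))
861444/a((-655 - 960)*(686 - 292)) = 861444/((((-655 - 960)*(686 - 292))*(-2 + (-655 - 960)*(686 - 292))/(2*(-305 + (-655 - 960)*(686 - 292))*(-4 + (-655 - 960)*(686 - 292))))) = 861444/(((-1615*394)*(-2 - 1615*394)/(2*(-305 - 1615*394)*(-4 - 1615*394)))) = 861444/(((½)*(-636310)*(-2 - 636310)/(-305 - 636310*(-4 - 636310)))) = 861444/(((½)*(-636310)*(-636312)/(-636615*(-636314)))) = 861444/(((½)*(-636310)*(-1/636615)*(-1/636314)*(-636312))) = 861444/(6748194812/13502901237) = 861444*(13502901237/6748194812) = 2907998313301557/1687048703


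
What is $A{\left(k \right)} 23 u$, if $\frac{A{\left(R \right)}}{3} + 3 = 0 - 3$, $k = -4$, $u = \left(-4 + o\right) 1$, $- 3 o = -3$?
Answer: $1242$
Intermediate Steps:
$o = 1$ ($o = \left(- \frac{1}{3}\right) \left(-3\right) = 1$)
$u = -3$ ($u = \left(-4 + 1\right) 1 = \left(-3\right) 1 = -3$)
$A{\left(R \right)} = -18$ ($A{\left(R \right)} = -9 + 3 \left(0 - 3\right) = -9 + 3 \left(-3\right) = -9 - 9 = -18$)
$A{\left(k \right)} 23 u = \left(-18\right) 23 \left(-3\right) = \left(-414\right) \left(-3\right) = 1242$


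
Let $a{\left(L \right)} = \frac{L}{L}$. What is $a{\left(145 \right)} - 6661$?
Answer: $-6660$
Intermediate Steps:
$a{\left(L \right)} = 1$
$a{\left(145 \right)} - 6661 = 1 - 6661 = -6660$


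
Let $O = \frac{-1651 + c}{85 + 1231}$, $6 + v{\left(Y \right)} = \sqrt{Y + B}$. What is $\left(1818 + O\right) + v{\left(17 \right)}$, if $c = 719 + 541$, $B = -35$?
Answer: $\frac{2384201}{1316} + 3 i \sqrt{2} \approx 1811.7 + 4.2426 i$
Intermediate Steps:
$c = 1260$
$v{\left(Y \right)} = -6 + \sqrt{-35 + Y}$ ($v{\left(Y \right)} = -6 + \sqrt{Y - 35} = -6 + \sqrt{-35 + Y}$)
$O = - \frac{391}{1316}$ ($O = \frac{-1651 + 1260}{85 + 1231} = - \frac{391}{1316} \approx -0.29711$)
$\left(1818 + O\right) + v{\left(17 \right)} = \left(1818 - \frac{391}{1316}\right) - \left(6 - \sqrt{-35 + 17}\right) = \frac{2392097}{1316} - \left(6 - \sqrt{-18}\right) = \frac{2392097}{1316} - \left(6 - 3 i \sqrt{2}\right) = \frac{2384201}{1316} + 3 i \sqrt{2}$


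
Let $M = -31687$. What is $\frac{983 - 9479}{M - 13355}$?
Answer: $\frac{1416}{7507} \approx 0.18862$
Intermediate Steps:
$\frac{983 - 9479}{M - 13355} = \frac{983 - 9479}{-31687 - 13355} = - \frac{8496}{-45042} = \left(-8496\right) \left(- \frac{1}{45042}\right) = \frac{1416}{7507}$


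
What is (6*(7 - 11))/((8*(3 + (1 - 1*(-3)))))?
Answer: -3/7 ≈ -0.42857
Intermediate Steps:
(6*(7 - 11))/((8*(3 + (1 - 1*(-3))))) = (6*(-4))/((8*(3 + (1 + 3)))) = -24*1/(8*(3 + 4)) = -24/(8*7) = -24/56 = -24*1/56 = -3/7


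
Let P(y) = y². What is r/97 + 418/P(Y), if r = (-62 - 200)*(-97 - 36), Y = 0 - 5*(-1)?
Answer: 911696/2425 ≈ 375.96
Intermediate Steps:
Y = 5 (Y = 0 + 5 = 5)
r = 34846 (r = -262*(-133) = 34846)
r/97 + 418/P(Y) = 34846/97 + 418/(5²) = 34846*(1/97) + 418/25 = 34846/97 + 418*(1/25) = 34846/97 + 418/25 = 911696/2425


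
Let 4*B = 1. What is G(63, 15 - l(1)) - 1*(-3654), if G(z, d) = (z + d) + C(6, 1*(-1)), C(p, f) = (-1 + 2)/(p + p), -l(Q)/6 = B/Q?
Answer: 44803/12 ≈ 3733.6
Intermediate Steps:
B = ¼ (B = (¼)*1 = ¼ ≈ 0.25000)
l(Q) = -3/(2*Q)
C(p, f) = 1/(2*p)
G(z, d) = 1/12 + d + z (G(z, d) = (z + d) + (½)/6 = (d + z) + (½)*(⅙) = (d + z) + 1/12 = 1/12 + d + z)
G(63, 15 - l(1)) - 1*(-3654) = (1/12 + (15 - (-3)/(2*1)) + 63) - 1*(-3654) = (1/12 + (15 - (-3)/2) + 63) + 3654 = (1/12 + (15 - 1*(-3/2)) + 63) + 3654 = (1/12 + (15 + 3/2) + 63) + 3654 = (1/12 + 33/2 + 63) + 3654 = 955/12 + 3654 = 44803/12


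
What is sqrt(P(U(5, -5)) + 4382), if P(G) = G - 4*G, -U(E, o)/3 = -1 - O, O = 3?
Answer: sqrt(4346) ≈ 65.924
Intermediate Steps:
U(E, o) = 12 (U(E, o) = -3*(-1 - 1*3) = -3*(-1 - 3) = -3*(-4) = 12)
P(G) = -3*G
sqrt(P(U(5, -5)) + 4382) = sqrt(-3*12 + 4382) = sqrt(-36 + 4382) = sqrt(4346)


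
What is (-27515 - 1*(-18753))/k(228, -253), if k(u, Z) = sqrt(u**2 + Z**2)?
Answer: -8762*sqrt(115993)/115993 ≈ -25.727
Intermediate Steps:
k(u, Z) = sqrt(Z**2 + u**2)
(-27515 - 1*(-18753))/k(228, -253) = (-27515 - 1*(-18753))/(sqrt((-253)**2 + 228**2)) = (-27515 + 18753)/(sqrt(64009 + 51984)) = -8762*sqrt(115993)/115993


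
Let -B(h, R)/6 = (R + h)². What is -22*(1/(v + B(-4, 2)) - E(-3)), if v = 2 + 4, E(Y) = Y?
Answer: -583/9 ≈ -64.778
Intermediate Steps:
B(h, R) = -6*(R + h)²
v = 6
-22*(1/(v + B(-4, 2)) - E(-3)) = -22*(1/(6 - 6*(2 - 4)²) - 1*(-3)) = -22*(1/(6 - 6*(-2)²) + 3) = -22*(1/(6 - 6*4) + 3) = -22*(1/(6 - 24) + 3) = -22*(1/(-18) + 3) = -22*(-1/18 + 3) = -22*53/18 = -583/9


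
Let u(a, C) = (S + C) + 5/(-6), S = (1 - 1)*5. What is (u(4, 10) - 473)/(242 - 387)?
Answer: 2783/870 ≈ 3.1988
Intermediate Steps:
S = 0 (S = 0*5 = 0)
u(a, C) = -5/6 + C (u(a, C) = (0 + C) + 5/(-6) = C + 5*(-1/6) = C - 5/6 = -5/6 + C)
(u(4, 10) - 473)/(242 - 387) = ((-5/6 + 10) - 473)/(242 - 387) = (55/6 - 473)/(-145) = -2783/6*(-1/145) = 2783/870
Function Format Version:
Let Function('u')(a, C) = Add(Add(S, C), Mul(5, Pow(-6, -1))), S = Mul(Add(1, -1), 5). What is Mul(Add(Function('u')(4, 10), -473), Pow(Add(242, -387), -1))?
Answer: Rational(2783, 870) ≈ 3.1988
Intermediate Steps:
S = 0 (S = Mul(0, 5) = 0)
Function('u')(a, C) = Add(Rational(-5, 6), C) (Function('u')(a, C) = Add(Add(0, C), Mul(5, Pow(-6, -1))) = Add(C, Mul(5, Rational(-1, 6))) = Add(C, Rational(-5, 6)) = Add(Rational(-5, 6), C))
Mul(Add(Function('u')(4, 10), -473), Pow(Add(242, -387), -1)) = Mul(Add(Add(Rational(-5, 6), 10), -473), Pow(Add(242, -387), -1)) = Mul(Add(Rational(55, 6), -473), Pow(-145, -1)) = Mul(Rational(-2783, 6), Rational(-1, 145)) = Rational(2783, 870)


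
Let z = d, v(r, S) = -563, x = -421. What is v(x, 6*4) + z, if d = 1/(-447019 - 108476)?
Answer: -312743686/555495 ≈ -563.00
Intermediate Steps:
d = -1/555495 (d = 1/(-555495) = -1/555495 ≈ -1.8002e-6)
z = -1/555495 ≈ -1.8002e-6
v(x, 6*4) + z = -563 - 1/555495 = -312743686/555495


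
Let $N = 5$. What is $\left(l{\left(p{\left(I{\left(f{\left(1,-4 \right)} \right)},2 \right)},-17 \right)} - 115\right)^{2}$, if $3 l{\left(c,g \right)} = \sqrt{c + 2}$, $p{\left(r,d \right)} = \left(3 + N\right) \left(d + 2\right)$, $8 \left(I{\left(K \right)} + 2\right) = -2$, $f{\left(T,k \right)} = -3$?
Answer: $\frac{\left(345 - \sqrt{34}\right)^{2}}{9} \approx 12782.0$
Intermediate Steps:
$I{\left(K \right)} = - \frac{9}{4}$ ($I{\left(K \right)} = -2 + \frac{1}{8} \left(-2\right) = -2 - \frac{1}{4} = - \frac{9}{4}$)
$p{\left(r,d \right)} = 16 + 8 d$ ($p{\left(r,d \right)} = \left(3 + 5\right) \left(d + 2\right) = 8 \left(2 + d\right) = 16 + 8 d$)
$l{\left(c,g \right)} = \frac{\sqrt{2 + c}}{3}$ ($l{\left(c,g \right)} = \frac{\sqrt{c + 2}}{3} = \frac{\sqrt{2 + c}}{3}$)
$\left(l{\left(p{\left(I{\left(f{\left(1,-4 \right)} \right)},2 \right)},-17 \right)} - 115\right)^{2} = \left(\frac{\sqrt{2 + \left(16 + 8 \cdot 2\right)}}{3} - 115\right)^{2} = \left(\frac{\sqrt{2 + \left(16 + 16\right)}}{3} - 115\right)^{2} = \left(\frac{\sqrt{2 + 32}}{3} - 115\right)^{2} = \left(\frac{\sqrt{34}}{3} - 115\right)^{2} = \left(-115 + \frac{\sqrt{34}}{3}\right)^{2}$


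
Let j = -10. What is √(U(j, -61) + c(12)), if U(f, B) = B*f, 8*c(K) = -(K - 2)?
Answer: √2435/2 ≈ 24.673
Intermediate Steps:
c(K) = ¼ - K/8 (c(K) = (-(K - 2))/8 = (-(-2 + K))/8 = (2 - K)/8 = ¼ - K/8)
√(U(j, -61) + c(12)) = √(-61*(-10) + (¼ - ⅛*12)) = √(610 + (¼ - 3/2)) = √(610 - 5/4) = √(2435/4) = √2435/2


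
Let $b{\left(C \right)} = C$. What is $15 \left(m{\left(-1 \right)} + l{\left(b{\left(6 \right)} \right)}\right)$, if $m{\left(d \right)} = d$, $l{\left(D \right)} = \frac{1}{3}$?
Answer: $-10$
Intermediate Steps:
$l{\left(D \right)} = \frac{1}{3}$
$15 \left(m{\left(-1 \right)} + l{\left(b{\left(6 \right)} \right)}\right) = 15 \left(-1 + \frac{1}{3}\right) = 15 \left(- \frac{2}{3}\right) = -10$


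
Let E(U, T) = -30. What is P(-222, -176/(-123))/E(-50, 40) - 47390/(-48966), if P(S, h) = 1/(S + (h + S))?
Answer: 12899614003/13327565880 ≈ 0.96789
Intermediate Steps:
P(S, h) = 1/(h + 2*S) (P(S, h) = 1/(S + (S + h)) = 1/(h + 2*S))
P(-222, -176/(-123))/E(-50, 40) - 47390/(-48966) = 1/((-176/(-123) + 2*(-222))*(-30)) - 47390/(-48966) = -1/30/(-176*(-1/123) - 444) - 47390*(-1/48966) = -1/30/(176/123 - 444) + 23695/24483 = -1/30/(-54436/123) + 23695/24483 = -123/54436*(-1/30) + 23695/24483 = 41/544360 + 23695/24483 = 12899614003/13327565880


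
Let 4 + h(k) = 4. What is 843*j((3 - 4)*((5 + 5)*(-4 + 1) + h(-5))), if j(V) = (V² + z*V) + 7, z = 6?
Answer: 916341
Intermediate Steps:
h(k) = 0 (h(k) = -4 + 4 = 0)
j(V) = 7 + V² + 6*V (j(V) = (V² + 6*V) + 7 = 7 + V² + 6*V)
843*j((3 - 4)*((5 + 5)*(-4 + 1) + h(-5))) = 843*(7 + ((3 - 4)*((5 + 5)*(-4 + 1) + 0))² + 6*((3 - 4)*((5 + 5)*(-4 + 1) + 0))) = 843*(7 + (-(10*(-3) + 0))² + 6*(-(10*(-3) + 0))) = 843*(7 + (-(-30 + 0))² + 6*(-(-30 + 0))) = 843*(7 + (-1*(-30))² + 6*(-1*(-30))) = 843*(7 + 30² + 6*30) = 843*(7 + 900 + 180) = 843*1087 = 916341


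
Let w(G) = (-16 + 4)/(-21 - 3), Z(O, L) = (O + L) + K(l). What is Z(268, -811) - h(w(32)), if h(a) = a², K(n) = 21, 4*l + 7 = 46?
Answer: -2089/4 ≈ -522.25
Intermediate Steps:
l = 39/4 (l = -7/4 + (¼)*46 = -7/4 + 23/2 = 39/4 ≈ 9.7500)
Z(O, L) = 21 + L + O (Z(O, L) = (O + L) + 21 = (L + O) + 21 = 21 + L + O)
w(G) = ½ (w(G) = -12/(-24) = -12*(-1/24) = ½)
Z(268, -811) - h(w(32)) = (21 - 811 + 268) - (½)² = -522 - 1*¼ = -522 - ¼ = -2089/4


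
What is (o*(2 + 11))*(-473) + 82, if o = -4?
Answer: 24678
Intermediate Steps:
(o*(2 + 11))*(-473) + 82 = -4*(2 + 11)*(-473) + 82 = -4*13*(-473) + 82 = -52*(-473) + 82 = 24596 + 82 = 24678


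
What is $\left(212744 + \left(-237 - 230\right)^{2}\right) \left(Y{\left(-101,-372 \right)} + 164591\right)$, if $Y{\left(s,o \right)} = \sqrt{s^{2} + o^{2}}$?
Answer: $70911234303 + 430833 \sqrt{148585} \approx 7.1077 \cdot 10^{10}$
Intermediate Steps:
$Y{\left(s,o \right)} = \sqrt{o^{2} + s^{2}}$
$\left(212744 + \left(-237 - 230\right)^{2}\right) \left(Y{\left(-101,-372 \right)} + 164591\right) = \left(212744 + \left(-237 - 230\right)^{2}\right) \left(\sqrt{\left(-372\right)^{2} + \left(-101\right)^{2}} + 164591\right) = \left(212744 + \left(-467\right)^{2}\right) \left(\sqrt{138384 + 10201} + 164591\right) = \left(212744 + 218089\right) \left(\sqrt{148585} + 164591\right) = 430833 \left(164591 + \sqrt{148585}\right) = 70911234303 + 430833 \sqrt{148585}$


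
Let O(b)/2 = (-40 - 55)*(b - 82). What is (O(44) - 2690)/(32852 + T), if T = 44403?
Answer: 906/15451 ≈ 0.058637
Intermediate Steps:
O(b) = 15580 - 190*b (O(b) = 2*((-40 - 55)*(b - 82)) = 2*(-95*(-82 + b)) = 2*(7790 - 95*b) = 15580 - 190*b)
(O(44) - 2690)/(32852 + T) = ((15580 - 190*44) - 2690)/(32852 + 44403) = ((15580 - 8360) - 2690)/77255 = (7220 - 2690)*(1/77255) = 4530*(1/77255) = 906/15451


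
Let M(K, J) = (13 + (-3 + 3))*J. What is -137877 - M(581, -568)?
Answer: -130493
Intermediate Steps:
M(K, J) = 13*J (M(K, J) = (13 + 0)*J = 13*J)
-137877 - M(581, -568) = -137877 - 13*(-568) = -137877 - 1*(-7384) = -137877 + 7384 = -130493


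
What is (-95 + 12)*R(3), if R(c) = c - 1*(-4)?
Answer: -581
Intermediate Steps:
R(c) = 4 + c (R(c) = c + 4 = 4 + c)
(-95 + 12)*R(3) = (-95 + 12)*(4 + 3) = -83*7 = -581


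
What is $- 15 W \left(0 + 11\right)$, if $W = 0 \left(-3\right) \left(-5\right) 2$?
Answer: $0$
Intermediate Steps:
$W = 0$ ($W = 0 \cdot 15 \cdot 2 = 0 \cdot 30 = 0$)
$- 15 W \left(0 + 11\right) = \left(-15\right) 0 \left(0 + 11\right) = 0 \cdot 11 = 0$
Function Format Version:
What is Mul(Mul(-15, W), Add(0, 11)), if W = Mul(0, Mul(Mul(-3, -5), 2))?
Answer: 0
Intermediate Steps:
W = 0 (W = Mul(0, Mul(15, 2)) = Mul(0, 30) = 0)
Mul(Mul(-15, W), Add(0, 11)) = Mul(Mul(-15, 0), Add(0, 11)) = Mul(0, 11) = 0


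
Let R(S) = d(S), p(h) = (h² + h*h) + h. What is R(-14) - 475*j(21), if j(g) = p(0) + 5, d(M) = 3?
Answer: -2372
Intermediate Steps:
p(h) = h + 2*h² (p(h) = (h² + h²) + h = 2*h² + h = h + 2*h²)
j(g) = 5 (j(g) = 0*(1 + 2*0) + 5 = 0*(1 + 0) + 5 = 0*1 + 5 = 0 + 5 = 5)
R(S) = 3
R(-14) - 475*j(21) = 3 - 475*5 = 3 - 2375 = -2372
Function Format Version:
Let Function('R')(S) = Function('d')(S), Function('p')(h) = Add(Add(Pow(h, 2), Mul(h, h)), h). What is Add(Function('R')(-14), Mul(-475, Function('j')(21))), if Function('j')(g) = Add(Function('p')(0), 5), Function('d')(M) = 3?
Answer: -2372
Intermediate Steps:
Function('p')(h) = Add(h, Mul(2, Pow(h, 2))) (Function('p')(h) = Add(Add(Pow(h, 2), Pow(h, 2)), h) = Add(Mul(2, Pow(h, 2)), h) = Add(h, Mul(2, Pow(h, 2))))
Function('j')(g) = 5 (Function('j')(g) = Add(Mul(0, Add(1, Mul(2, 0))), 5) = Add(Mul(0, Add(1, 0)), 5) = Add(Mul(0, 1), 5) = Add(0, 5) = 5)
Function('R')(S) = 3
Add(Function('R')(-14), Mul(-475, Function('j')(21))) = Add(3, Mul(-475, 5)) = Add(3, -2375) = -2372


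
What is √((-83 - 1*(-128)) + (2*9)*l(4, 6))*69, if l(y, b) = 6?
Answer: 207*√17 ≈ 853.48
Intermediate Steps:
√((-83 - 1*(-128)) + (2*9)*l(4, 6))*69 = √((-83 - 1*(-128)) + (2*9)*6)*69 = √((-83 + 128) + 18*6)*69 = √(45 + 108)*69 = √153*69 = (3*√17)*69 = 207*√17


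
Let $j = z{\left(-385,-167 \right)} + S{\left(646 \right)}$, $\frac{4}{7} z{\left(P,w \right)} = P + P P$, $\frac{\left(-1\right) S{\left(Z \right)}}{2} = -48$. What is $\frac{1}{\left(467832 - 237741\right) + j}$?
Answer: $\frac{1}{488907} \approx 2.0454 \cdot 10^{-6}$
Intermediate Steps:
$S{\left(Z \right)} = 96$ ($S{\left(Z \right)} = \left(-2\right) \left(-48\right) = 96$)
$z{\left(P,w \right)} = \frac{7 P}{4} + \frac{7 P^{2}}{4}$ ($z{\left(P,w \right)} = \frac{7 \left(P + P P\right)}{4} = \frac{7 \left(P + P^{2}\right)}{4} = \frac{7 P}{4} + \frac{7 P^{2}}{4}$)
$j = 258816$ ($j = \frac{7}{4} \left(-385\right) \left(1 - 385\right) + 96 = \frac{7}{4} \left(-385\right) \left(-384\right) + 96 = 258720 + 96 = 258816$)
$\frac{1}{\left(467832 - 237741\right) + j} = \frac{1}{\left(467832 - 237741\right) + 258816} = \frac{1}{230091 + 258816} = \frac{1}{488907}$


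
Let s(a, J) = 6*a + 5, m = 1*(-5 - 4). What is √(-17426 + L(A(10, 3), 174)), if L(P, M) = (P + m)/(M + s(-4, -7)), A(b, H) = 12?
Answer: 7*I*√8544065/155 ≈ 132.01*I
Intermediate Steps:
m = -9 (m = 1*(-9) = -9)
s(a, J) = 5 + 6*a
L(P, M) = (-9 + P)/(-19 + M) (L(P, M) = (P - 9)/(M + (5 + 6*(-4))) = (-9 + P)/(M + (5 - 24)) = (-9 + P)/(M - 19) = (-9 + P)/(-19 + M))
√(-17426 + L(A(10, 3), 174)) = √(-17426 + (-9 + 12)/(-19 + 174)) = √(-17426 + 3/155) = √(-2701027/155) = 7*I*√8544065/155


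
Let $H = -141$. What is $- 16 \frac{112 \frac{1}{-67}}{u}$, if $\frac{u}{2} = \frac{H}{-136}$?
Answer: $\frac{121856}{9447} \approx 12.899$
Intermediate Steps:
$u = \frac{141}{68}$ ($u = 2 \left(- \frac{141}{-136}\right) = 2 \left(\left(-141\right) \left(- \frac{1}{136}\right)\right) = 2 \cdot \frac{141}{136} = \frac{141}{68} \approx 2.0735$)
$- 16 \frac{112 \frac{1}{-67}}{u} = - 16 \frac{112 \frac{1}{-67}}{\frac{141}{68}} = - 16 \cdot 112 \left(- \frac{1}{67}\right) \frac{68}{141} = - 16 \left(\left(- \frac{112}{67}\right) \frac{68}{141}\right) = \left(-16\right) \left(- \frac{7616}{9447}\right) = \frac{121856}{9447}$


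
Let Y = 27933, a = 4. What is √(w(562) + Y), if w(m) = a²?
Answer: √27949 ≈ 167.18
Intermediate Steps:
w(m) = 16 (w(m) = 4² = 16)
√(w(562) + Y) = √(16 + 27933) = √27949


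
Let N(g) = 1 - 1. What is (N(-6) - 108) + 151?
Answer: 43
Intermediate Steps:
N(g) = 0
(N(-6) - 108) + 151 = (0 - 108) + 151 = -108 + 151 = 43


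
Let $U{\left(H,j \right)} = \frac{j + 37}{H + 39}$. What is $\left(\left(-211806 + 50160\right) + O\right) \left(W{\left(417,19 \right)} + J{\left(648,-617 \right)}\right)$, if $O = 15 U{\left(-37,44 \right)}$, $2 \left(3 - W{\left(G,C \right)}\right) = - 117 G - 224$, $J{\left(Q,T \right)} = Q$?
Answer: $- \frac{16205304255}{4} \approx -4.0513 \cdot 10^{9}$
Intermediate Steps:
$U{\left(H,j \right)} = \frac{37 + j}{39 + H}$
$W{\left(G,C \right)} = 115 + \frac{117 G}{2}$ ($W{\left(G,C \right)} = 3 - \frac{- 117 G - 224}{2} = 3 - \frac{-224 - 117 G}{2} = 3 + \left(112 + \frac{117 G}{2}\right) = 115 + \frac{117 G}{2}$)
$O = \frac{1215}{2}$ ($O = 15 \frac{37 + 44}{39 - 37} = 15 \cdot \frac{1}{2} \cdot 81 = 15 \cdot \frac{81}{2} = \frac{1215}{2} \approx 607.5$)
$\left(\left(-211806 + 50160\right) + O\right) \left(W{\left(417,19 \right)} + J{\left(648,-617 \right)}\right) = \left(\left(-211806 + 50160\right) + \frac{1215}{2}\right) \left(\left(115 + \frac{117}{2} \cdot 417\right) + 648\right) = \left(-161646 + \frac{1215}{2}\right) \left(\left(115 + \frac{48789}{2}\right) + 648\right) = - \frac{322077 \left(\frac{49019}{2} + 648\right)}{2} = \left(- \frac{322077}{2}\right) \frac{50315}{2} = - \frac{16205304255}{4}$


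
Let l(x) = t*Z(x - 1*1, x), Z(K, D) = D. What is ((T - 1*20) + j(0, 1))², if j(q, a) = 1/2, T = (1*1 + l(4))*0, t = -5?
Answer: 1521/4 ≈ 380.25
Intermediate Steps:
l(x) = -5*x
T = 0 (T = (1*1 - 5*4)*0 = (1 - 20)*0 = -19*0 = 0)
j(q, a) = ½
((T - 1*20) + j(0, 1))² = ((0 - 1*20) + ½)² = ((0 - 20) + ½)² = (-20 + ½)² = (-39/2)² = 1521/4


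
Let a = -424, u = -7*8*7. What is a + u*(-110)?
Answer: 42696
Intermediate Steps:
u = -392 (u = -56*7 = -392)
a + u*(-110) = -424 - 392*(-110) = -424 + 43120 = 42696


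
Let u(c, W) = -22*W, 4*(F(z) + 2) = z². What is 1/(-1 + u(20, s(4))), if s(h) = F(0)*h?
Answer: 1/175 ≈ 0.0057143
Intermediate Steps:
F(z) = -2 + z²/4
s(h) = -2*h (s(h) = (-2 + (¼)*0²)*h = (-2 + (¼)*0)*h = (-2 + 0)*h = -2*h)
1/(-1 + u(20, s(4))) = 1/(-1 - (-44)*4) = 1/(-1 - 22*(-8)) = 1/(-1 + 176) = 1/175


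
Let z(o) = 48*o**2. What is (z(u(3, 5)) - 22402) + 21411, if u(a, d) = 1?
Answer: -943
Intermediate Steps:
(z(u(3, 5)) - 22402) + 21411 = (48*1**2 - 22402) + 21411 = (48*1 - 22402) + 21411 = (48 - 22402) + 21411 = -22354 + 21411 = -943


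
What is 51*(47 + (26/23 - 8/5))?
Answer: 272901/115 ≈ 2373.1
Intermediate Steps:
51*(47 + (26/23 - 8/5)) = 51*(47 - 54/115) = 51*(5351/115) = 272901/115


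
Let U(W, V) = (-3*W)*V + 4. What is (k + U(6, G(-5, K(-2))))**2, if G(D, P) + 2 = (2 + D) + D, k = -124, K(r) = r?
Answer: 3600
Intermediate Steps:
G(D, P) = 2*D (G(D, P) = -2 + ((2 + D) + D) = -2 + (2 + 2*D) = 2*D)
U(W, V) = 4 - 3*V*W (U(W, V) = -3*V*W + 4 = 4 - 3*V*W)
(k + U(6, G(-5, K(-2))))**2 = (-124 + (4 - 3*2*(-5)*6))**2 = (-124 + (4 - 3*(-10)*6))**2 = (-124 + (4 + 180))**2 = (-124 + 184)**2 = 60**2 = 3600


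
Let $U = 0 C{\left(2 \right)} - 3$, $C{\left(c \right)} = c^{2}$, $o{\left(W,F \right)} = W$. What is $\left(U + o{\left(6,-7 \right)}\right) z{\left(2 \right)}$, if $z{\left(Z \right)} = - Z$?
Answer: $-6$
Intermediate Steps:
$U = -3$ ($U = 0 \cdot 2^{2} - 3 = 0 \cdot 4 - 3 = 0 - 3 = -3$)
$\left(U + o{\left(6,-7 \right)}\right) z{\left(2 \right)} = \left(-3 + 6\right) \left(\left(-1\right) 2\right) = 3 \left(-2\right) = -6$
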